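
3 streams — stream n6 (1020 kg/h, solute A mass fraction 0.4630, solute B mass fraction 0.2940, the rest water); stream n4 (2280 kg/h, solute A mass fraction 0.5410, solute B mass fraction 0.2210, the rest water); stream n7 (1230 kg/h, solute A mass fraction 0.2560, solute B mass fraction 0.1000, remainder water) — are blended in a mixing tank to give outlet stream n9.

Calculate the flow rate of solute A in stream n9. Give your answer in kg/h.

solute A out = solute A in = 1020×0.463 + 2280×0.541 + 1230×0.256 = 2020.6 kg/h.

2021 kg/h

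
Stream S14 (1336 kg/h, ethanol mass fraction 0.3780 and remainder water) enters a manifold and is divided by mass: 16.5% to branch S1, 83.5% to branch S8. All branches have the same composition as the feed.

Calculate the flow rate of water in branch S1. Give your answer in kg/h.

Branch S1 total = 0.165×1336 = 220.44 kg/h.
water in S1 = 0.622×220.44 = 137.11 kg/h.

137.1 kg/h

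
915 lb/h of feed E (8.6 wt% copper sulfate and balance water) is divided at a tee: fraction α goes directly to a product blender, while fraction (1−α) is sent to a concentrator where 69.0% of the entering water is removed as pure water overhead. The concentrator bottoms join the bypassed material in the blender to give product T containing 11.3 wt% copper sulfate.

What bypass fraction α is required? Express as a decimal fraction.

All 915×0.086 = 78.69 lb/h of copper sulfate reaches T, so T = 78.69/0.113 = 696.37 lb/h and vapour = 218.63 lb/h.
The evaporator receives (1−α)·915 of feed at 0.914 water and removes 0.690 of that water:
0.690×0.914×(1−α)×915 = 218.63
(1−α) = 218.63/577.05 = 0.3789;  α = 0.6211.

0.621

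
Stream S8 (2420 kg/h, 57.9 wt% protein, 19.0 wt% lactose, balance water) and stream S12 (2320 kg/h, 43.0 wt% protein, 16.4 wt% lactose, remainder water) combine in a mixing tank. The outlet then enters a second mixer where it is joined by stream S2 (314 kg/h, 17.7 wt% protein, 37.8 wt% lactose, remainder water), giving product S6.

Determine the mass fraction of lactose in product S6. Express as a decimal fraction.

0.190

Overall, product flow = 5054 kg/h.
lactose in = 2420×0.190 + 2320×0.164 + 314×0.378 = 958.97 kg/h.
lactose fraction in S6 = 0.190.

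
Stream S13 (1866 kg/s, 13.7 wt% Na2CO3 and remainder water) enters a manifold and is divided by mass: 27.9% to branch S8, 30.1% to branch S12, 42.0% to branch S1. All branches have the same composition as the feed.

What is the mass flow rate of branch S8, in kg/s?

520.6 kg/s

Branch S8 flow = 0.279×1866 = 520.61 kg/s.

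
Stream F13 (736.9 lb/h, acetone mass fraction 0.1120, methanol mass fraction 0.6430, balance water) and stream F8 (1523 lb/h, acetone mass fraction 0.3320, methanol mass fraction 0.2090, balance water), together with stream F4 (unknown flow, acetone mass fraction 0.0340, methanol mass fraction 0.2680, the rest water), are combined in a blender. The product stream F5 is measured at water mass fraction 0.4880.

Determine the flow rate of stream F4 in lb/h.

Let F4 be the unknown flow. Total out = 2259.9 + F4.
water balance: 879.6 + 0.698·F4 = 0.488·(2259.9 + F4)
(0.698 − 0.488)·F4 = 0.488×2259.9 − 879.6 = 223.23
F4 = 223.23 / 0.210 = 1063 lb/h

1063 lb/h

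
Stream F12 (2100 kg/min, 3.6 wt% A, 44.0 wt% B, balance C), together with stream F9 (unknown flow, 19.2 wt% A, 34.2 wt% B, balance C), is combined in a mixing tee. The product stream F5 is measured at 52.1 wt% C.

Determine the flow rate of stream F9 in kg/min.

Let F9 be the unknown flow. Total out = 2100 + F9.
C balance: 1100.4 + 0.466·F9 = 0.521·(2100 + F9)
(0.466 − 0.521)·F9 = 0.521×2100 − 1100.4 = -6.3
F9 = -6.3 / -0.055 = 114.55 kg/min

114.5 kg/min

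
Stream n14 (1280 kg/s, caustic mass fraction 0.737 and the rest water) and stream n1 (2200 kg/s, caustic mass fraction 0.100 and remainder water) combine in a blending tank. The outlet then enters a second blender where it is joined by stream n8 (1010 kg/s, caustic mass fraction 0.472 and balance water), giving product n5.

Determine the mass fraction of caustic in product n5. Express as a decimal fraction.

Overall, product flow = 4490 kg/s.
caustic in = 1280×0.737 + 2200×0.100 + 1010×0.472 = 1640.1 kg/s.
caustic fraction in n5 = 0.365.

0.365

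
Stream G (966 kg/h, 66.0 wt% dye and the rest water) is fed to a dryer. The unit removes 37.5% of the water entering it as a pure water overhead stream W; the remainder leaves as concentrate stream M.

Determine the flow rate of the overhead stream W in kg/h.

123.2 kg/h

water entering = 966×0.340 = 328.44 kg/h; overhead removed = 0.375×328.44 = 123.16 kg/h.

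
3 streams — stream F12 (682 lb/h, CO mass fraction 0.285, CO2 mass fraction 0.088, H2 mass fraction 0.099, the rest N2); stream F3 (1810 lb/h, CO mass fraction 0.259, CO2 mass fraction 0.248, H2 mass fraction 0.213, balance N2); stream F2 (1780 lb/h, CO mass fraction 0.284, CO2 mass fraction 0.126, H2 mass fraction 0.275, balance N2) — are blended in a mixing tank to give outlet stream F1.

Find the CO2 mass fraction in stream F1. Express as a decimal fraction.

0.172

Total flow out = 682 + 1810 + 1780 = 4272 lb/h.
CO2 in = 682×0.088 + 1810×0.248 + 1780×0.126 = 733.18 lb/h.
CO2 mass fraction in F1 = 733.18/4272 = 0.172.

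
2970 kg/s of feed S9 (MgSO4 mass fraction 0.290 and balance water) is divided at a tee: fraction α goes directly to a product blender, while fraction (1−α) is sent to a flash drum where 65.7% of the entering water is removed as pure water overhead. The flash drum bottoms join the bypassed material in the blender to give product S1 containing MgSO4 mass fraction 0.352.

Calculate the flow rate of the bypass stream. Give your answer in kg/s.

1849 kg/s

All 2970×0.290 = 861.3 kg/s of MgSO4 reaches S1, so S1 = 861.3/0.352 = 2446.9 kg/s and vapour = 523.12 kg/s.
The evaporator receives (1−α)·2970 of feed at 0.710 water and removes 0.657 of that water:
0.657×0.710×(1−α)×2970 = 523.12
(1−α) = 523.12/1385.4 = 0.3776;  α = 0.6224.
Bypass flow = 0.6224×2970 = 1848.5 kg/s.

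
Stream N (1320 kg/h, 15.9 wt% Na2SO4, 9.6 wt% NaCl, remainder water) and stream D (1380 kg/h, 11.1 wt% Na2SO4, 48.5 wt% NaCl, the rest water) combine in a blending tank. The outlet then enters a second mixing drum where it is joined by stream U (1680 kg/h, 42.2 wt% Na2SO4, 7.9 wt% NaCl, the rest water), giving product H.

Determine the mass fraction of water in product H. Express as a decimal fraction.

0.543

Overall, product flow = 4380 kg/h.
water in = 1320×0.745 + 1380×0.404 + 1680×0.499 = 2379.2 kg/h.
water fraction in H = 0.543.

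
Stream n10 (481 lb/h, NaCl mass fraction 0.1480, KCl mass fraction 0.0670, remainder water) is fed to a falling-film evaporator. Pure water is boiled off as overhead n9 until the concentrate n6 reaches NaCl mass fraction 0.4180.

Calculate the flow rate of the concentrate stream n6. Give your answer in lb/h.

NaCl is conserved: 481×0.148 = 71.188 lb/h all reports to the concentrate.
Concentrate = 71.188/(target fraction) = 170.31 lb/h.

170.3 lb/h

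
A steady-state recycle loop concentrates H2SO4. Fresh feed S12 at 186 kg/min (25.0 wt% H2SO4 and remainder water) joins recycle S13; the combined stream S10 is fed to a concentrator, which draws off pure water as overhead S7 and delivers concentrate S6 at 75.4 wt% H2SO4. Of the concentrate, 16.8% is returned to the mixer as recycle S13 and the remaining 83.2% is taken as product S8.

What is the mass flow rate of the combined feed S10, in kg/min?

198.5 kg/min

Overall H2SO4 balance (none leaves overhead): H2SO4 in fresh feed = H2SO4 in product, i.e. 186×0.250 = (1−0.168)·S6·0.754.
S6 = 46.5/(0.754×0.832) = 74.124 kg/min.
Recycle S13 = 0.168×74.124 = 12.453 kg/min.
Combined feed S10 = 186 + 12.453 = 198.45 kg/min.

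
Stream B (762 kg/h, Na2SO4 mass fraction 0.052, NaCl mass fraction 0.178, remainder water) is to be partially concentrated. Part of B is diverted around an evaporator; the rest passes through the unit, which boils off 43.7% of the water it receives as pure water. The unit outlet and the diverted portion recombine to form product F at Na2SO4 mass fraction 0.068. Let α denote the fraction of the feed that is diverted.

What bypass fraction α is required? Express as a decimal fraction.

0.301

All 762×0.052 = 39.624 kg/h of Na2SO4 reaches F, so F = 39.624/0.068 = 582.71 kg/h and vapour = 179.29 kg/h.
The evaporator receives (1−α)·762 of feed at 0.770 water and removes 0.437 of that water:
0.437×0.770×(1−α)×762 = 179.29
(1−α) = 179.29/256.41 = 0.6993;  α = 0.3007.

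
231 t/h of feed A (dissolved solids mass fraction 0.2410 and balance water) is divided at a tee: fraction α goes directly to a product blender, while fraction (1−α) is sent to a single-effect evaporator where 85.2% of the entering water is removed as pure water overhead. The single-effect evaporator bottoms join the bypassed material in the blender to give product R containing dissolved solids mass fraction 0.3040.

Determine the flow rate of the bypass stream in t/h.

All 231×0.241 = 55.671 t/h of dissolved solids reaches R, so R = 55.671/0.304 = 183.13 t/h and vapour = 47.872 t/h.
The evaporator receives (1−α)·231 of feed at 0.759 water and removes 0.852 of that water:
0.852×0.759×(1−α)×231 = 47.872
(1−α) = 47.872/149.38 = 0.3205;  α = 0.6795.
Bypass flow = 0.6795×231 = 156.97 t/h.

157 t/h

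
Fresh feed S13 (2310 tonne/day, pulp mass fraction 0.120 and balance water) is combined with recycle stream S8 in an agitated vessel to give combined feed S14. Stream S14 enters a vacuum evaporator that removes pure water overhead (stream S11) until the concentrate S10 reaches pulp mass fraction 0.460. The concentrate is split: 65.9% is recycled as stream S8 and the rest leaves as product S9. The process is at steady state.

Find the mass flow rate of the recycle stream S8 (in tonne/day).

Overall pulp balance (none leaves overhead): pulp in fresh feed = pulp in product, i.e. 2310×0.120 = (1−0.659)·S10·0.460.
S10 = 277.2/(0.460×0.341) = 1767.2 tonne/day.
Recycle S8 = 0.659×1767.2 = 1164.6 tonne/day.

1165 tonne/day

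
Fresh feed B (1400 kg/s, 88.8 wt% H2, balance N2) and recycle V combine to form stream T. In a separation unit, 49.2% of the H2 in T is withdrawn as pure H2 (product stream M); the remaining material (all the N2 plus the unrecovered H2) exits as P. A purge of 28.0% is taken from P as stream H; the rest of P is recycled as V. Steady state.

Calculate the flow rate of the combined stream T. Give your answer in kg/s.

N2 enters only via B and leaves only via the purge: 1400×0.112 = 0.280×(N2 in P), and the separation unit passes all N2, so N2 in T = N2 in P = 560 kg/s.
H2 in T: m_A = 1400×0.888 + (1−0.280)·(1−0.492)·m_A, so m_A = 1243.2/0.6342 = 1960.1 kg/s.
T = 1960.1 + 560 = 2520.1 kg/s.

2520 kg/s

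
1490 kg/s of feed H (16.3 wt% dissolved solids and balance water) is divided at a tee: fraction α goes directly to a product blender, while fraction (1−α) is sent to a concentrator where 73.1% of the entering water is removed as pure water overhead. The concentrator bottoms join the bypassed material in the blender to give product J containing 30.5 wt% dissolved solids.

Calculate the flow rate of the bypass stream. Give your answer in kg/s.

All 1490×0.163 = 242.87 kg/s of dissolved solids reaches J, so J = 242.87/0.305 = 796.3 kg/s and vapour = 693.7 kg/s.
The evaporator receives (1−α)·1490 of feed at 0.837 water and removes 0.731 of that water:
0.731×0.837×(1−α)×1490 = 693.7
(1−α) = 693.7/911.65 = 0.7609;  α = 0.2391.
Bypass flow = 0.2391×1490 = 356.21 kg/s.

356.2 kg/s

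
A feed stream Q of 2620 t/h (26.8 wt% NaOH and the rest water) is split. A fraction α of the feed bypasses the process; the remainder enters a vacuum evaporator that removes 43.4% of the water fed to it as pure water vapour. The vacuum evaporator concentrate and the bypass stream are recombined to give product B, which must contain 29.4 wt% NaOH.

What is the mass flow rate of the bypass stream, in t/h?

All 2620×0.268 = 702.16 t/h of NaOH reaches B, so B = 702.16/0.294 = 2388.3 t/h and vapour = 231.7 t/h.
The evaporator receives (1−α)·2620 of feed at 0.732 water and removes 0.434 of that water:
0.434×0.732×(1−α)×2620 = 231.7
(1−α) = 231.7/832.34 = 0.2784;  α = 0.7216.
Bypass flow = 0.7216×2620 = 1890.7 t/h.

1891 t/h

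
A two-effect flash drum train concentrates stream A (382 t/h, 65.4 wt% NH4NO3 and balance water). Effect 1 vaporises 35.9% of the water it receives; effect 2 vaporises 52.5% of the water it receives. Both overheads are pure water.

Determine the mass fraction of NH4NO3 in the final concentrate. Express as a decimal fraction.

water in feed = 382×0.346 = 132.17 t/h.
After stage 1: water left = (1−0.359)×132.17 = 84.722; stream total = 334.55 t/h.
After stage 2: water left = (1−0.525)×84.722 = 40.243; final concentrate = 290.07 t/h.
NH4NO3 fraction = 249.83/290.07 = 0.861.

0.861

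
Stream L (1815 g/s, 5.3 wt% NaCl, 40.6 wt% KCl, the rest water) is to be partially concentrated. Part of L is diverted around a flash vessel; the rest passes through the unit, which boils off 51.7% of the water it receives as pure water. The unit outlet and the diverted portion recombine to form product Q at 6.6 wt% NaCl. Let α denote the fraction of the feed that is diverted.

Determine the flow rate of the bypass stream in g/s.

All 1815×0.053 = 96.195 g/s of NaCl reaches Q, so Q = 96.195/0.066 = 1457.5 g/s and vapour = 357.5 g/s.
The evaporator receives (1−α)·1815 of feed at 0.541 water and removes 0.517 of that water:
0.517×0.541×(1−α)×1815 = 357.5
(1−α) = 357.5/507.65 = 0.7042;  α = 0.2958.
Bypass flow = 0.2958×1815 = 536.83 g/s.

536.8 g/s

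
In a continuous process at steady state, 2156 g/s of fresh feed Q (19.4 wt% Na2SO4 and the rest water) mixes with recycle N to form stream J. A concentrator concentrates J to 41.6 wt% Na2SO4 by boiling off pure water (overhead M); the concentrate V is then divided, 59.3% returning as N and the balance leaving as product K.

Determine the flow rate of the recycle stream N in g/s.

1465 g/s

Overall Na2SO4 balance (none leaves overhead): Na2SO4 in fresh feed = Na2SO4 in product, i.e. 2156×0.194 = (1−0.593)·V·0.416.
V = 418.26/(0.416×0.407) = 2470.4 g/s.
Recycle N = 0.593×2470.4 = 1464.9 g/s.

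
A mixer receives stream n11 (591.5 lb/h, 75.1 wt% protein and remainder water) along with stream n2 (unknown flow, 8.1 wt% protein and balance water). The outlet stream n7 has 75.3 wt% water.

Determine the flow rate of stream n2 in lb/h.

1796 lb/h

Let n2 be the unknown flow. Total out = 591.5 + n2.
water balance: 147.28 + 0.919·n2 = 0.753·(591.5 + n2)
(0.919 − 0.753)·n2 = 0.753×591.5 − 147.28 = 298.12
n2 = 298.12 / 0.166 = 1795.9 lb/h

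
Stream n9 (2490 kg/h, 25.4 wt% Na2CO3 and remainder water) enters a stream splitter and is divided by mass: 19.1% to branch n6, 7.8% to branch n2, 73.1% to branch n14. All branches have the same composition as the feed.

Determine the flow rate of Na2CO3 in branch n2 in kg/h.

Branch n2 total = 0.078×2490 = 194.22 kg/h.
Na2CO3 in n2 = 0.254×194.22 = 49.332 kg/h.

49.33 kg/h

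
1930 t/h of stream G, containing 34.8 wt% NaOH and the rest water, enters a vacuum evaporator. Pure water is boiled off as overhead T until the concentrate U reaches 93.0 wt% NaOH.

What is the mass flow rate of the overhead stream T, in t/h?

1208 t/h

NaOH is conserved: 1930×0.348 = 671.64 t/h all reports to the concentrate.
Concentrate = 671.64/(target fraction) = 722.19 t/h.
Overhead = 1930 − 722.19 = 1207.8 t/h.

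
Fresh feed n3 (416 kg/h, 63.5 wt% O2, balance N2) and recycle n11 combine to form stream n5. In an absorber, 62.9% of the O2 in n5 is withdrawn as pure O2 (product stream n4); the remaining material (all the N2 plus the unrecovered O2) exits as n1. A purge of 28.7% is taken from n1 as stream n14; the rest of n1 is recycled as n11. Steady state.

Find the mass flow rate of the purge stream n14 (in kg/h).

190.1 kg/h

N2 enters only via n3 and leaves only via the purge: 416×0.365 = 0.287×(N2 in n1), and the absorber passes all N2, so N2 in n5 = N2 in n1 = 529.06 kg/h.
O2 in n5: m_A = 416×0.635 + (1−0.287)·(1−0.629)·m_A, so m_A = 264.16/0.7355 = 359.17 kg/h.
n1 = (1−0.629)×359.17 + 529.06 = 662.31 kg/h.
Purge n14 = 0.287×662.31 = 190.08 kg/h.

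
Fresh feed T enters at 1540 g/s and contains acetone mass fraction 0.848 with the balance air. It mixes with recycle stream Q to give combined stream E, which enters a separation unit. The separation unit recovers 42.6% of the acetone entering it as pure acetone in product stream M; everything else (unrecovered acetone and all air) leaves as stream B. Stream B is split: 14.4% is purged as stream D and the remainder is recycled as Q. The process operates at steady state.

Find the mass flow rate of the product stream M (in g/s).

1094 g/s

acetone in E: m_A = 1540×0.848 + (1−0.144)·(1−0.426)·m_A, so m_A = 1305.9/0.5087 = 2567.4 g/s.
Product M = 0.426×2567.4 = 1093.7 g/s.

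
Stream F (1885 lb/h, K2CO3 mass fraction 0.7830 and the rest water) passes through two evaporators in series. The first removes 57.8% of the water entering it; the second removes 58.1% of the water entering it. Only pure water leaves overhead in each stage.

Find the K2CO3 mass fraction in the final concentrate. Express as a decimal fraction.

water in feed = 1885×0.217 = 409.05 lb/h.
After stage 1: water left = (1−0.578)×409.05 = 172.62; stream total = 1648.6 lb/h.
After stage 2: water left = (1−0.581)×172.62 = 72.327; final concentrate = 1548.3 lb/h.
K2CO3 fraction = 1476/1548.3 = 0.9533.

0.9533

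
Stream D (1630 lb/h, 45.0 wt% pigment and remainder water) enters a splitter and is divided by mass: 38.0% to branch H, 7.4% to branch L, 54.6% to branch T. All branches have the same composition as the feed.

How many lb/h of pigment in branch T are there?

Branch T total = 0.546×1630 = 889.98 lb/h.
pigment in T = 0.450×889.98 = 400.49 lb/h.

400.5 lb/h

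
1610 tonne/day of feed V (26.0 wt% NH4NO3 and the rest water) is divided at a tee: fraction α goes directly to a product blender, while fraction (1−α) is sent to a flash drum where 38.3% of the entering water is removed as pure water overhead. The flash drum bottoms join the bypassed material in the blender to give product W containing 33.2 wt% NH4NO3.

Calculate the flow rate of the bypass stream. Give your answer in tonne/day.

378.1 tonne/day

All 1610×0.260 = 418.6 tonne/day of NH4NO3 reaches W, so W = 418.6/0.332 = 1260.8 tonne/day and vapour = 349.16 tonne/day.
The evaporator receives (1−α)·1610 of feed at 0.740 water and removes 0.383 of that water:
0.383×0.740×(1−α)×1610 = 349.16
(1−α) = 349.16/456.31 = 0.7652;  α = 0.2348.
Bypass flow = 0.2348×1610 = 378.06 tonne/day.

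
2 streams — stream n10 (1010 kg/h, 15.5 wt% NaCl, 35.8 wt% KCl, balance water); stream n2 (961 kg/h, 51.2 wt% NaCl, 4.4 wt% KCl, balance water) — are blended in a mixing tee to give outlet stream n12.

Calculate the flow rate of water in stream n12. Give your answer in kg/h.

918.6 kg/h

water out = water in = 1010×0.487 + 961×0.444 = 918.55 kg/h.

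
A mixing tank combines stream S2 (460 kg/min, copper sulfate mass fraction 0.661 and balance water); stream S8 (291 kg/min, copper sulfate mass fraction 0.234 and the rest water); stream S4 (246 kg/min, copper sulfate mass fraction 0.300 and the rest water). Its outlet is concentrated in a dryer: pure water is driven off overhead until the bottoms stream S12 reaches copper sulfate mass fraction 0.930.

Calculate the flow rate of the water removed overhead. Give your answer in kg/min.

copper sulfate entering = 460×0.661 + 291×0.234 + 246×0.300 = 445.95 kg/min.
All copper sulfate reports to S12, so S12 = 445.95/0.930 = 479.52 kg/min.
Total feed = 997 kg/min; overhead = 997 − 479.52 = 517.48 kg/min.

517.5 kg/min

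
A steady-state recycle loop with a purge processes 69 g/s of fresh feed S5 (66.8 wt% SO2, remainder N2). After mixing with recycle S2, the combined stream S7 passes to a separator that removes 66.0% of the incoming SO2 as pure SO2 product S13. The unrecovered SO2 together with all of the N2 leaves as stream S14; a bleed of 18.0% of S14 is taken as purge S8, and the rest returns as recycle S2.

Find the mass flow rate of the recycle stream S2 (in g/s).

N2 enters only via S5 and leaves only via the purge: 69×0.332 = 0.180×(N2 in S14), and the separator passes all N2, so N2 in S7 = N2 in S14 = 127.27 g/s.
SO2 in S7: m_A = 69×0.668 + (1−0.180)·(1−0.660)·m_A, so m_A = 46.092/0.7212 = 63.91 g/s.
S14 = (1−0.660)×63.91 + 127.27 = 149 g/s.
Recycle S2 = (1−0.180)×149 = 122.18 g/s.

122.2 g/s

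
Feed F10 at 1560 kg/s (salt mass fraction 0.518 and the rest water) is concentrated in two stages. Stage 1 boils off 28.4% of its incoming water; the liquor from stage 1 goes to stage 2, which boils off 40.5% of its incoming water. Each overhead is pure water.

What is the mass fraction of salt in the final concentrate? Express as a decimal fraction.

water in feed = 1560×0.482 = 751.92 kg/s.
After stage 1: water left = (1−0.284)×751.92 = 538.37; stream total = 1346.5 kg/s.
After stage 2: water left = (1−0.405)×538.37 = 320.33; final concentrate = 1128.4 kg/s.
salt fraction = 808.08/1128.4 = 0.716.

0.716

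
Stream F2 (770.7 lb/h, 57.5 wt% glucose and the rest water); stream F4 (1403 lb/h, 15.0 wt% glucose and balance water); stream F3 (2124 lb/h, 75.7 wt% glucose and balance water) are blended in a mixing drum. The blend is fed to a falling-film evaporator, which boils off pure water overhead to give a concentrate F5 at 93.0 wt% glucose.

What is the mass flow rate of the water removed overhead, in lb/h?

1866 lb/h

glucose entering = 770.7×0.575 + 1403×0.150 + 2124×0.757 = 2261.5 lb/h.
All glucose reports to F5, so F5 = 2261.5/0.930 = 2431.7 lb/h.
Total feed = 4297.7 lb/h; overhead = 4297.7 − 2431.7 = 1866 lb/h.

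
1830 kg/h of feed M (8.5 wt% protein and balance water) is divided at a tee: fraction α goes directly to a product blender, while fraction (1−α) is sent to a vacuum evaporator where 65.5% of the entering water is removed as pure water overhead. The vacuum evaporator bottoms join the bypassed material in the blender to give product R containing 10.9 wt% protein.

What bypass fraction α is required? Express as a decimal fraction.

0.633

All 1830×0.085 = 155.55 kg/h of protein reaches R, so R = 155.55/0.109 = 1427.1 kg/h and vapour = 402.94 kg/h.
The evaporator receives (1−α)·1830 of feed at 0.915 water and removes 0.655 of that water:
0.655×0.915×(1−α)×1830 = 402.94
(1−α) = 402.94/1096.8 = 0.3674;  α = 0.6326.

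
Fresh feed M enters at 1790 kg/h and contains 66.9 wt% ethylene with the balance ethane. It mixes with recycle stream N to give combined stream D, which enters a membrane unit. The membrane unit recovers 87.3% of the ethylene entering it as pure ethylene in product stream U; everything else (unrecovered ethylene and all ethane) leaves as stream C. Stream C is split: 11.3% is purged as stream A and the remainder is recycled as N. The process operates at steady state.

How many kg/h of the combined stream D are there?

6593 kg/h

ethane enters only via M and leaves only via the purge: 1790×0.331 = 0.113×(ethane in C), and the membrane unit passes all ethane, so ethane in D = ethane in C = 5243.3 kg/h.
ethylene in D: m_A = 1790×0.669 + (1−0.113)·(1−0.873)·m_A, so m_A = 1197.5/0.8874 = 1349.5 kg/h.
D = 1349.5 + 5243.3 = 6592.8 kg/h.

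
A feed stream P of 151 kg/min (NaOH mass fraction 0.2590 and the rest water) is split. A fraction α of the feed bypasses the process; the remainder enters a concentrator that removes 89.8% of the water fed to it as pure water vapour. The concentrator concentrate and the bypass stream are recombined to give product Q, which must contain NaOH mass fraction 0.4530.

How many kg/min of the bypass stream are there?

53.82 kg/min

All 151×0.259 = 39.109 kg/min of NaOH reaches Q, so Q = 39.109/0.453 = 86.333 kg/min and vapour = 64.667 kg/min.
The evaporator receives (1−α)·151 of feed at 0.741 water and removes 0.898 of that water:
0.898×0.741×(1−α)×151 = 64.667
(1−α) = 64.667/100.48 = 0.6436;  α = 0.3564.
Bypass flow = 0.3564×151 = 53.818 kg/min.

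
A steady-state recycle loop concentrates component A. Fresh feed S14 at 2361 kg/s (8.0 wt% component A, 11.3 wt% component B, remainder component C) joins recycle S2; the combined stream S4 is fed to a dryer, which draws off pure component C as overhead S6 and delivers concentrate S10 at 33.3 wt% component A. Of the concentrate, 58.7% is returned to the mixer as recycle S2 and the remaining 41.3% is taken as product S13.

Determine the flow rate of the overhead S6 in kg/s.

Overall component A balance (none leaves overhead): component A in fresh feed = component A in product, i.e. 2361×0.080 = (1−0.587)·S10·0.333.
S10 = 188.88/(0.333×0.413) = 1373.4 kg/s.
Recycle S2 = 0.587×1373.4 = 806.18 kg/s.
Combined feed S4 = 2361 + 806.18 = 3167.2 kg/s.
Overhead S6 = S4 − S10 = 3167.2 − 1373.4 = 1793.8 kg/s.

1794 kg/s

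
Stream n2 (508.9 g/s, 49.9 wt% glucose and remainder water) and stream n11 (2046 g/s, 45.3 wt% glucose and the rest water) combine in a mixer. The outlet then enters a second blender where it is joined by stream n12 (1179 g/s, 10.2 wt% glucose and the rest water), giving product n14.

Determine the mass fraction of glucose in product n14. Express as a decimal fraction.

0.348

Overall, product flow = 3733.9 g/s.
glucose in = 508.9×0.499 + 2046×0.453 + 1179×0.102 = 1301 g/s.
glucose fraction in n14 = 0.348.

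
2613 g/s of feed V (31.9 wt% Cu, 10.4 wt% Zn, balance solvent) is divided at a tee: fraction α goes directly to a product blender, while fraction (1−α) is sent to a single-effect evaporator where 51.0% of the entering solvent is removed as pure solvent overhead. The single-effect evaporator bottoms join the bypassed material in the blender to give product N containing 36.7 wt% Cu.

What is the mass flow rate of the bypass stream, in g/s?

All 2613×0.319 = 833.55 g/s of Cu reaches N, so N = 833.55/0.367 = 2271.2 g/s and vapour = 341.75 g/s.
The evaporator receives (1−α)·2613 of feed at 0.577 solvent and removes 0.510 of that solvent:
0.510×0.577×(1−α)×2613 = 341.75
(1−α) = 341.75/768.93 = 0.4445;  α = 0.5555.
Bypass flow = 0.5555×2613 = 1451.6 g/s.

1452 g/s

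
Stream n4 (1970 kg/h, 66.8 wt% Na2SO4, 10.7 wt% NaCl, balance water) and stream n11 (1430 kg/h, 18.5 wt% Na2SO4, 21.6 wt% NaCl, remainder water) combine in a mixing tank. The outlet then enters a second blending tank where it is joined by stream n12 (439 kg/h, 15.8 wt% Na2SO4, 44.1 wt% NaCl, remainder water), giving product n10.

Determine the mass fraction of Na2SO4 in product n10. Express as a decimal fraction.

0.4298

Overall, product flow = 3839 kg/h.
Na2SO4 in = 1970×0.668 + 1430×0.185 + 439×0.158 = 1649.9 kg/h.
Na2SO4 fraction in n10 = 0.4298.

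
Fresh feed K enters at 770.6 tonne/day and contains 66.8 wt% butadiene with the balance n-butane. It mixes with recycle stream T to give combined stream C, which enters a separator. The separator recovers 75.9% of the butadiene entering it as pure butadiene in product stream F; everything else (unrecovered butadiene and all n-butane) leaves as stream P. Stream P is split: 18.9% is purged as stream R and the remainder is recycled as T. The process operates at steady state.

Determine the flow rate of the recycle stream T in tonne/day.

n-butane enters only via K and leaves only via the purge: 770.6×0.332 = 0.189×(n-butane in P), and the separator passes all n-butane, so n-butane in C = n-butane in P = 1353.6 tonne/day.
butadiene in C: m_A = 770.6×0.668 + (1−0.189)·(1−0.759)·m_A, so m_A = 514.76/0.8045 = 639.81 tonne/day.
P = (1−0.759)×639.81 + 1353.6 = 1507.8 tonne/day.
Recycle T = (1−0.189)×1507.8 = 1222.9 tonne/day.

1223 tonne/day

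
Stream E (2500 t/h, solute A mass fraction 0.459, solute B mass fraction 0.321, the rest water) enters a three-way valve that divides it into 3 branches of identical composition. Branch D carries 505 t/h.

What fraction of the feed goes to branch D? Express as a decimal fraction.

0.202

Fraction to D = 505/2500 = 0.2020.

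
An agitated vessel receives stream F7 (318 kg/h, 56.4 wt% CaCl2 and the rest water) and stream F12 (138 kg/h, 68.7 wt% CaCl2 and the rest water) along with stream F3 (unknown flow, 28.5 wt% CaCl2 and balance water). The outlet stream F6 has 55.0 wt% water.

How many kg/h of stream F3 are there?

Let F3 be the unknown flow. Total out = 456 + F3.
water balance: 181.84 + 0.715·F3 = 0.550·(456 + F3)
(0.715 − 0.550)·F3 = 0.550×456 − 181.84 = 68.958
F3 = 68.958 / 0.165 = 417.93 kg/h

417.9 kg/h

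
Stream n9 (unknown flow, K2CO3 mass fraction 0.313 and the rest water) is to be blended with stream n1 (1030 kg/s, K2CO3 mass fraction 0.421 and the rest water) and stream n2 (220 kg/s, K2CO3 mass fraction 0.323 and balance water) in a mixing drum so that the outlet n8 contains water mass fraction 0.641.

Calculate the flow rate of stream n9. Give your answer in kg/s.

Let n9 be the unknown flow. Total out = 1250 + n9.
water balance: 745.31 + 0.687·n9 = 0.641·(1250 + n9)
(0.687 − 0.641)·n9 = 0.641×1250 − 745.31 = 55.94
n9 = 55.94 / 0.046 = 1216.1 kg/s

1216 kg/s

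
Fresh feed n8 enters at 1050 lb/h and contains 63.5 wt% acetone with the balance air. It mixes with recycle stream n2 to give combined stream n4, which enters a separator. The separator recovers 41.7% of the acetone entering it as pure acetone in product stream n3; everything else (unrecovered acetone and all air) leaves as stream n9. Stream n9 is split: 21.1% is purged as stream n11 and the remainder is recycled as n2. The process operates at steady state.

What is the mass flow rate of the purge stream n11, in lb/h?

535.1 lb/h

air enters only via n8 and leaves only via the purge: 1050×0.365 = 0.211×(air in n9), and the separator passes all air, so air in n4 = air in n9 = 1816.4 lb/h.
acetone in n4: m_A = 1050×0.635 + (1−0.211)·(1−0.417)·m_A, so m_A = 666.75/0.5400 = 1234.7 lb/h.
n9 = (1−0.417)×1234.7 + 1816.4 = 2536.2 lb/h.
Purge n11 = 0.211×2536.2 = 535.13 lb/h.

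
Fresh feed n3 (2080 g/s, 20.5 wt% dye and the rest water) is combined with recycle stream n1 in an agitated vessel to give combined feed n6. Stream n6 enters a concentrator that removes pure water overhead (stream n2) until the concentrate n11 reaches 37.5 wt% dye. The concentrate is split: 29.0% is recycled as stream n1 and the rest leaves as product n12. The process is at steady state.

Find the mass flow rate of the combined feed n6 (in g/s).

Overall dye balance (none leaves overhead): dye in fresh feed = dye in product, i.e. 2080×0.205 = (1−0.290)·n11·0.375.
n11 = 426.4/(0.375×0.710) = 1601.5 g/s.
Recycle n1 = 0.290×1601.5 = 464.44 g/s.
Combined feed n6 = 2080 + 464.44 = 2544.4 g/s.

2544 g/s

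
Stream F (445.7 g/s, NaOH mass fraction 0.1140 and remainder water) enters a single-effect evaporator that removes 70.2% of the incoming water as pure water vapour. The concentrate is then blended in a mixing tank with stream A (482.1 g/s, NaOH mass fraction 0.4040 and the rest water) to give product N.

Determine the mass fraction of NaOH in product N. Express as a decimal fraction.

Vapour removed = 0.702×0.886×445.7 = 277.21 g/s; concentrate = 168.49 g/s.
NaOH reaching the mixer = 50.81 (from concentrate) + 482.1×0.404 = 245.58 g/s.
Product flow = 168.49 + 482.1 = 650.59 g/s; NaOH fraction = 0.3775.

0.3775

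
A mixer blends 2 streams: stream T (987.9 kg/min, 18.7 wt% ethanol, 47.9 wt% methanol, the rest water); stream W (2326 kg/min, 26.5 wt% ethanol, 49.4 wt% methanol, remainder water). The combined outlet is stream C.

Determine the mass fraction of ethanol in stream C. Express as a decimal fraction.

Total flow out = 987.9 + 2326 = 3313.9 kg/min.
ethanol in = 987.9×0.187 + 2326×0.265 = 801.13 kg/min.
ethanol mass fraction in C = 801.13/3313.9 = 0.2417.

0.2417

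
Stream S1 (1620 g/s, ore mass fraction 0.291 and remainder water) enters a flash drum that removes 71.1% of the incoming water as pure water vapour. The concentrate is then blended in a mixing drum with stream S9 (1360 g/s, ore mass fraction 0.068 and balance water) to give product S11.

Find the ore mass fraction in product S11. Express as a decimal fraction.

0.261

Vapour removed = 0.711×0.709×1620 = 816.64 g/s; concentrate = 803.36 g/s.
ore reaching the mixer = 471.42 (from concentrate) + 1360×0.068 = 563.9 g/s.
Product flow = 803.36 + 1360 = 2163.4 g/s; ore fraction = 0.261.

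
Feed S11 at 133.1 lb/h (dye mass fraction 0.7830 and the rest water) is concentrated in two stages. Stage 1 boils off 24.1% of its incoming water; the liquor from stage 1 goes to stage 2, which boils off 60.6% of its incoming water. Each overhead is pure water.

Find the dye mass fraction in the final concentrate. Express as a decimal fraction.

0.9235

water in feed = 133.1×0.217 = 28.883 lb/h.
After stage 1: water left = (1−0.241)×28.883 = 21.922; stream total = 126.14 lb/h.
After stage 2: water left = (1−0.606)×21.922 = 8.6373; final concentrate = 112.85 lb/h.
dye fraction = 104.22/112.85 = 0.9235.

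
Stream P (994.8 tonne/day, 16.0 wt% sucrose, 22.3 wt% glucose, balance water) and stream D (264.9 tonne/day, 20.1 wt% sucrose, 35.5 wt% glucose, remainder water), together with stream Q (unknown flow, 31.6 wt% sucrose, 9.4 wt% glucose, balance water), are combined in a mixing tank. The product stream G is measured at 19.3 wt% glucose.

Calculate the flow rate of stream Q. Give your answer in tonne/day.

Let Q be the unknown flow. Total out = 1259.7 + Q.
glucose balance: 315.88 + 0.094·Q = 0.193·(1259.7 + Q)
(0.094 − 0.193)·Q = 0.193×1259.7 − 315.88 = -72.758
Q = -72.758 / -0.099 = 734.93 tonne/day

734.9 tonne/day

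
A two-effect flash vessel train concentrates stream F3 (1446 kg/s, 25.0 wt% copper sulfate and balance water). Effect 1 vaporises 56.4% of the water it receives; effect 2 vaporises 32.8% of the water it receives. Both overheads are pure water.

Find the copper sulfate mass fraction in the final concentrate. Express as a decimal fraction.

0.532

water in feed = 1446×0.750 = 1084.5 kg/s.
After stage 1: water left = (1−0.564)×1084.5 = 472.84; stream total = 834.34 kg/s.
After stage 2: water left = (1−0.328)×472.84 = 317.75; final concentrate = 679.25 kg/s.
copper sulfate fraction = 361.5/679.25 = 0.532.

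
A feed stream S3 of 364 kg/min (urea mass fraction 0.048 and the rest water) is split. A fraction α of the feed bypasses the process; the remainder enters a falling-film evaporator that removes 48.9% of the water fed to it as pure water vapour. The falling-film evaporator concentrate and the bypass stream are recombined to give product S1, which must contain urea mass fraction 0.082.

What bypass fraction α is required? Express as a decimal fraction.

0.109

All 364×0.048 = 17.472 kg/min of urea reaches S1, so S1 = 17.472/0.082 = 213.07 kg/min and vapour = 150.93 kg/min.
The evaporator receives (1−α)·364 of feed at 0.952 water and removes 0.489 of that water:
0.489×0.952×(1−α)×364 = 150.93
(1−α) = 150.93/169.45 = 0.8907;  α = 0.1093.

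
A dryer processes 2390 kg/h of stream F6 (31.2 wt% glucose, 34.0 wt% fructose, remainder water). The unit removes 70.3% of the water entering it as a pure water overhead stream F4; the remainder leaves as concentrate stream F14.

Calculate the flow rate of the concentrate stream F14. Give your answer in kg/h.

water entering = 2390×0.348 = 831.72 kg/h; overhead removed = 0.703×831.72 = 584.7 kg/h.
Concentrate = 2390 − 584.7 = 1805.3 kg/h.

1805 kg/h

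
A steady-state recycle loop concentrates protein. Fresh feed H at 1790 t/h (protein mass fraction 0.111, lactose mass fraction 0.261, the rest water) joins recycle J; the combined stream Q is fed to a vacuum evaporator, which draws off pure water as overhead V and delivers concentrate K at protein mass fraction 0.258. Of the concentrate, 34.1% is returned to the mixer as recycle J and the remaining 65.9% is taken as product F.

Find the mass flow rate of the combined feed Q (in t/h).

2188 t/h

Overall protein balance (none leaves overhead): protein in fresh feed = protein in product, i.e. 1790×0.111 = (1−0.341)·K·0.258.
K = 198.69/(0.258×0.659) = 1168.6 t/h.
Recycle J = 0.341×1168.6 = 398.5 t/h.
Combined feed Q = 1790 + 398.5 = 2188.5 t/h.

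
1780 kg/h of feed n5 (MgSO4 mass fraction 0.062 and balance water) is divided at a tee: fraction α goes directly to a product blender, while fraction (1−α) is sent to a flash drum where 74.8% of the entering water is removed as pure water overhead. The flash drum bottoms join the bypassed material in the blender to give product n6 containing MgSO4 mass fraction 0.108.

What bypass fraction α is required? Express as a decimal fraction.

All 1780×0.062 = 110.36 kg/h of MgSO4 reaches n6, so n6 = 110.36/0.108 = 1021.9 kg/h and vapour = 758.15 kg/h.
The evaporator receives (1−α)·1780 of feed at 0.938 water and removes 0.748 of that water:
0.748×0.938×(1−α)×1780 = 758.15
(1−α) = 758.15/1248.9 = 0.6071;  α = 0.3929.

0.393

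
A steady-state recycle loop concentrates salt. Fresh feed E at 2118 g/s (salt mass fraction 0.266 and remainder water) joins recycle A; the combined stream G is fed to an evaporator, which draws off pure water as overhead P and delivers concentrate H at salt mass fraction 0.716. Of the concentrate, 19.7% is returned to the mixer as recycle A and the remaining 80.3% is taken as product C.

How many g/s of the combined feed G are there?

Overall salt balance (none leaves overhead): salt in fresh feed = salt in product, i.e. 2118×0.266 = (1−0.197)·H·0.716.
H = 563.39/(0.716×0.803) = 979.89 g/s.
Recycle A = 0.197×979.89 = 193.04 g/s.
Combined feed G = 2118 + 193.04 = 2311 g/s.

2311 g/s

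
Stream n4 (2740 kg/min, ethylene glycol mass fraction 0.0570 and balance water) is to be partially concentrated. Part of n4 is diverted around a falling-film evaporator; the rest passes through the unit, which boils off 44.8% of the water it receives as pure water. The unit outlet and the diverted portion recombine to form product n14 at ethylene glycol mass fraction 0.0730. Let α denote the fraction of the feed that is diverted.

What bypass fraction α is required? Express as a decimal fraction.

All 2740×0.057 = 156.18 kg/min of ethylene glycol reaches n14, so n14 = 156.18/0.073 = 2139.5 kg/min and vapour = 600.55 kg/min.
The evaporator receives (1−α)·2740 of feed at 0.943 water and removes 0.448 of that water:
0.448×0.943×(1−α)×2740 = 600.55
(1−α) = 600.55/1157.6 = 0.5188;  α = 0.4812.

0.481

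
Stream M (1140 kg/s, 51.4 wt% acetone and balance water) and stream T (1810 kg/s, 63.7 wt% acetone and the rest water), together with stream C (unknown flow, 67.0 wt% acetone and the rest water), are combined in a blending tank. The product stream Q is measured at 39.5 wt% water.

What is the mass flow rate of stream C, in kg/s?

Let C be the unknown flow. Total out = 2950 + C.
water balance: 1211.1 + 0.330·C = 0.395·(2950 + C)
(0.330 − 0.395)·C = 0.395×2950 − 1211.1 = -45.82
C = -45.82 / -0.065 = 704.92 kg/s

704.9 kg/s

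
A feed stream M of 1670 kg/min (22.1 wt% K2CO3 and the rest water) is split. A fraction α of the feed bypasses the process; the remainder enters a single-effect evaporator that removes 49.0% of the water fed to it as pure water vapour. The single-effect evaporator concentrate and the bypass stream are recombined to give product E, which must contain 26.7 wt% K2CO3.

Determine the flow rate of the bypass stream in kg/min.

All 1670×0.221 = 369.07 kg/min of K2CO3 reaches E, so E = 369.07/0.267 = 1382.3 kg/min and vapour = 287.72 kg/min.
The evaporator receives (1−α)·1670 of feed at 0.779 water and removes 0.490 of that water:
0.490×0.779×(1−α)×1670 = 287.72
(1−α) = 287.72/637.46 = 0.4513;  α = 0.5487.
Bypass flow = 0.5487×1670 = 916.25 kg/min.

916.2 kg/min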